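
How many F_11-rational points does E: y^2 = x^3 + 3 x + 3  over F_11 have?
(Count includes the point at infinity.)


For each x in F_11, count y with y^2 = x^3 + 3 x + 3 mod 11:
  x = 0: RHS = 3, y in [5, 6]  -> 2 point(s)
  x = 5: RHS = 0, y in [0]  -> 1 point(s)
  x = 7: RHS = 4, y in [2, 9]  -> 2 point(s)
  x = 8: RHS = 0, y in [0]  -> 1 point(s)
  x = 9: RHS = 0, y in [0]  -> 1 point(s)
Affine points: 7. Add the point at infinity: total = 8.

#E(F_11) = 8


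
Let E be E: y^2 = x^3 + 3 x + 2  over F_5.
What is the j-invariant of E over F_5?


Delta = -16(4 a^3 + 27 b^2) mod 5 = 4
-1728 * (4 a)^3 = -1728 * (4*3)^3 mod 5 = 1
j = 1 * 4^(-1) mod 5 = 4

j = 4 (mod 5)


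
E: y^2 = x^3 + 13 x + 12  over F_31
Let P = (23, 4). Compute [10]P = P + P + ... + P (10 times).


k = 10 = 1010_2 (binary, LSB first: 0101)
Double-and-add from P = (23, 4):
  bit 0 = 0: acc unchanged = O
  bit 1 = 1: acc = O + (26, 16) = (26, 16)
  bit 2 = 0: acc unchanged = (26, 16)
  bit 3 = 1: acc = (26, 16) + (25, 20) = (27, 19)

10P = (27, 19)


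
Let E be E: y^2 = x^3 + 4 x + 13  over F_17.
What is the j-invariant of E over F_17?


Delta = -16(4 a^3 + 27 b^2) mod 17 = 8
-1728 * (4 a)^3 = -1728 * (4*4)^3 mod 17 = 11
j = 11 * 8^(-1) mod 17 = 12

j = 12 (mod 17)


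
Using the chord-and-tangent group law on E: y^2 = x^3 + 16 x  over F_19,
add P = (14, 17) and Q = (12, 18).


P != Q, so use the chord formula.
s = (y2 - y1) / (x2 - x1) = (1) / (17) mod 19 = 9
x3 = s^2 - x1 - x2 mod 19 = 9^2 - 14 - 12 = 17
y3 = s (x1 - x3) - y1 mod 19 = 9 * (14 - 17) - 17 = 13

P + Q = (17, 13)


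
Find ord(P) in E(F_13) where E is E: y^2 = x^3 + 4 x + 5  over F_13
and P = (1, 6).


Compute successive multiples of P until we hit O:
  1P = (1, 6)
  2P = (8, 4)
  3P = (7, 5)
  4P = (9, 4)
  5P = (12, 0)
  6P = (9, 9)
  7P = (7, 8)
  8P = (8, 9)
  ... (continuing to 10P)
  10P = O

ord(P) = 10


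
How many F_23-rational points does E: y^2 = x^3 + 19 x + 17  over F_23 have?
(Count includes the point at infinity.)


For each x in F_23, count y with y^2 = x^3 + 19 x + 17 mod 23:
  x = 3: RHS = 9, y in [3, 20]  -> 2 point(s)
  x = 6: RHS = 2, y in [5, 18]  -> 2 point(s)
  x = 11: RHS = 16, y in [4, 19]  -> 2 point(s)
  x = 12: RHS = 18, y in [8, 15]  -> 2 point(s)
  x = 13: RHS = 0, y in [0]  -> 1 point(s)
  x = 16: RHS = 1, y in [1, 22]  -> 2 point(s)
  x = 17: RHS = 9, y in [3, 20]  -> 2 point(s)
  x = 18: RHS = 4, y in [2, 21]  -> 2 point(s)
  x = 20: RHS = 2, y in [5, 18]  -> 2 point(s)
Affine points: 17. Add the point at infinity: total = 18.

#E(F_23) = 18


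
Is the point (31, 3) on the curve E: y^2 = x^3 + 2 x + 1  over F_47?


Check whether y^2 = x^3 + 2 x + 1 (mod 47) for (x, y) = (31, 3).
LHS: y^2 = 3^2 mod 47 = 9
RHS: x^3 + 2 x + 1 = 31^3 + 2*31 + 1 mod 47 = 9
LHS = RHS

Yes, on the curve


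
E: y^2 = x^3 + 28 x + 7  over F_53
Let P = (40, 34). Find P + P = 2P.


Doubling: s = (3 x1^2 + a) / (2 y1)
s = (3*40^2 + 28) / (2*34) mod 53 = 18
x3 = s^2 - 2 x1 mod 53 = 18^2 - 2*40 = 32
y3 = s (x1 - x3) - y1 mod 53 = 18 * (40 - 32) - 34 = 4

2P = (32, 4)


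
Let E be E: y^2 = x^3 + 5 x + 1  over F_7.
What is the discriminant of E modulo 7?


4 a^3 + 27 b^2 = 4*5^3 + 27*1^2 = 500 + 27 = 527
Delta = -16 * (527) = -8432
Delta mod 7 = 3

Delta = 3 (mod 7)


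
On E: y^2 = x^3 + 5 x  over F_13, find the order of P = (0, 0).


Compute successive multiples of P until we hit O:
  1P = (0, 0)
  2P = O

ord(P) = 2


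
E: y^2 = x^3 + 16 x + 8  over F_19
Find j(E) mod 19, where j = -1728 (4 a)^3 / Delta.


Delta = -16(4 a^3 + 27 b^2) mod 19 = 15
-1728 * (4 a)^3 = -1728 * (4*16)^3 mod 19 = 1
j = 1 * 15^(-1) mod 19 = 14

j = 14 (mod 19)


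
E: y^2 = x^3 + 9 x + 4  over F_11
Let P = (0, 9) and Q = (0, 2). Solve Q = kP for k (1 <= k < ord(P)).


Enumerate multiples of P until we hit Q = (0, 2):
  1P = (0, 9)
  2P = (3, 6)
  3P = (9, 0)
  4P = (3, 5)
  5P = (0, 2)
Match found at i = 5.

k = 5


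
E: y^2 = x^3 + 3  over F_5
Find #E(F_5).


For each x in F_5, count y with y^2 = x^3 + 0 x + 3 mod 5:
  x = 1: RHS = 4, y in [2, 3]  -> 2 point(s)
  x = 2: RHS = 1, y in [1, 4]  -> 2 point(s)
  x = 3: RHS = 0, y in [0]  -> 1 point(s)
Affine points: 5. Add the point at infinity: total = 6.

#E(F_5) = 6


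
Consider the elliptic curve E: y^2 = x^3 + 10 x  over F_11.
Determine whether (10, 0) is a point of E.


Check whether y^2 = x^3 + 10 x + 0 (mod 11) for (x, y) = (10, 0).
LHS: y^2 = 0^2 mod 11 = 0
RHS: x^3 + 10 x + 0 = 10^3 + 10*10 + 0 mod 11 = 0
LHS = RHS

Yes, on the curve


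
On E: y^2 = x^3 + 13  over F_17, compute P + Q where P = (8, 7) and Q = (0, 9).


P != Q, so use the chord formula.
s = (y2 - y1) / (x2 - x1) = (2) / (9) mod 17 = 4
x3 = s^2 - x1 - x2 mod 17 = 4^2 - 8 - 0 = 8
y3 = s (x1 - x3) - y1 mod 17 = 4 * (8 - 8) - 7 = 10

P + Q = (8, 10)


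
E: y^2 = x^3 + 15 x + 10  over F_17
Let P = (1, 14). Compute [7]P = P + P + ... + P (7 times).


k = 7 = 111_2 (binary, LSB first: 111)
Double-and-add from P = (1, 14):
  bit 0 = 1: acc = O + (1, 14) = (1, 14)
  bit 1 = 1: acc = (1, 14) + (7, 4) = (8, 9)
  bit 2 = 1: acc = (8, 9) + (4, 10) = (4, 7)

7P = (4, 7)


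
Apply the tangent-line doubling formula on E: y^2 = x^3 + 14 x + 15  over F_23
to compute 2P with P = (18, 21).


Doubling: s = (3 x1^2 + a) / (2 y1)
s = (3*18^2 + 14) / (2*21) mod 23 = 18
x3 = s^2 - 2 x1 mod 23 = 18^2 - 2*18 = 12
y3 = s (x1 - x3) - y1 mod 23 = 18 * (18 - 12) - 21 = 18

2P = (12, 18)


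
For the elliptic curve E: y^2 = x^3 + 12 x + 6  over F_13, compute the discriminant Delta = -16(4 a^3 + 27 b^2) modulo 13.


4 a^3 + 27 b^2 = 4*12^3 + 27*6^2 = 6912 + 972 = 7884
Delta = -16 * (7884) = -126144
Delta mod 13 = 8

Delta = 8 (mod 13)


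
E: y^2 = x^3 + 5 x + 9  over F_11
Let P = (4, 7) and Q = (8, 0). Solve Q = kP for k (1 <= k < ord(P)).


Enumerate multiples of P until we hit Q = (8, 0):
  1P = (4, 7)
  2P = (1, 2)
  3P = (10, 5)
  4P = (2, 7)
  5P = (5, 4)
  6P = (0, 3)
  7P = (8, 0)
Match found at i = 7.

k = 7


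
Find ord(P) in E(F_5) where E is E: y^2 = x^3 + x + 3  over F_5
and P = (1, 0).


Compute successive multiples of P until we hit O:
  1P = (1, 0)
  2P = O

ord(P) = 2


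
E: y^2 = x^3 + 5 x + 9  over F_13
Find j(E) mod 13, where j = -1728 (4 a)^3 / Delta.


Delta = -16(4 a^3 + 27 b^2) mod 13 = 12
-1728 * (4 a)^3 = -1728 * (4*5)^3 mod 13 = 5
j = 5 * 12^(-1) mod 13 = 8

j = 8 (mod 13)


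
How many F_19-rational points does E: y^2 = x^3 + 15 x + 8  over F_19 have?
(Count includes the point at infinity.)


For each x in F_19, count y with y^2 = x^3 + 15 x + 8 mod 19:
  x = 1: RHS = 5, y in [9, 10]  -> 2 point(s)
  x = 3: RHS = 4, y in [2, 17]  -> 2 point(s)
  x = 7: RHS = 0, y in [0]  -> 1 point(s)
  x = 9: RHS = 17, y in [6, 13]  -> 2 point(s)
  x = 12: RHS = 16, y in [4, 15]  -> 2 point(s)
  x = 13: RHS = 6, y in [5, 14]  -> 2 point(s)
  x = 14: RHS = 17, y in [6, 13]  -> 2 point(s)
  x = 15: RHS = 17, y in [6, 13]  -> 2 point(s)
  x = 18: RHS = 11, y in [7, 12]  -> 2 point(s)
Affine points: 17. Add the point at infinity: total = 18.

#E(F_19) = 18


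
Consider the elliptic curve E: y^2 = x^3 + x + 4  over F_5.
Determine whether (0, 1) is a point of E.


Check whether y^2 = x^3 + 1 x + 4 (mod 5) for (x, y) = (0, 1).
LHS: y^2 = 1^2 mod 5 = 1
RHS: x^3 + 1 x + 4 = 0^3 + 1*0 + 4 mod 5 = 4
LHS != RHS

No, not on the curve


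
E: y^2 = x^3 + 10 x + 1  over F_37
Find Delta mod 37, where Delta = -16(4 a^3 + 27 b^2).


4 a^3 + 27 b^2 = 4*10^3 + 27*1^2 = 4000 + 27 = 4027
Delta = -16 * (4027) = -64432
Delta mod 37 = 22

Delta = 22 (mod 37)


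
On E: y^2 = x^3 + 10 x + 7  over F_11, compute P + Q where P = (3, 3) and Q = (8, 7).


P != Q, so use the chord formula.
s = (y2 - y1) / (x2 - x1) = (4) / (5) mod 11 = 3
x3 = s^2 - x1 - x2 mod 11 = 3^2 - 3 - 8 = 9
y3 = s (x1 - x3) - y1 mod 11 = 3 * (3 - 9) - 3 = 1

P + Q = (9, 1)


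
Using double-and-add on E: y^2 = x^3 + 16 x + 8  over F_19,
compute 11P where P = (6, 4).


k = 11 = 1011_2 (binary, LSB first: 1101)
Double-and-add from P = (6, 4):
  bit 0 = 1: acc = O + (6, 4) = (6, 4)
  bit 1 = 1: acc = (6, 4) + (5, 2) = (12, 3)
  bit 2 = 0: acc unchanged = (12, 3)
  bit 3 = 1: acc = (12, 3) + (3, 11) = (13, 0)

11P = (13, 0)


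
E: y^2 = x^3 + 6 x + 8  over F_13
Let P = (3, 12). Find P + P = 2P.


Doubling: s = (3 x1^2 + a) / (2 y1)
s = (3*3^2 + 6) / (2*12) mod 13 = 3
x3 = s^2 - 2 x1 mod 13 = 3^2 - 2*3 = 3
y3 = s (x1 - x3) - y1 mod 13 = 3 * (3 - 3) - 12 = 1

2P = (3, 1)


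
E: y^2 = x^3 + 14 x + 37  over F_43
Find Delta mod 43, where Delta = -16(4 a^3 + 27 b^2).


4 a^3 + 27 b^2 = 4*14^3 + 27*37^2 = 10976 + 36963 = 47939
Delta = -16 * (47939) = -767024
Delta mod 43 = 10

Delta = 10 (mod 43)


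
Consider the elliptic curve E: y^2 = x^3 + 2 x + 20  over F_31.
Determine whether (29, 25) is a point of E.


Check whether y^2 = x^3 + 2 x + 20 (mod 31) for (x, y) = (29, 25).
LHS: y^2 = 25^2 mod 31 = 5
RHS: x^3 + 2 x + 20 = 29^3 + 2*29 + 20 mod 31 = 8
LHS != RHS

No, not on the curve


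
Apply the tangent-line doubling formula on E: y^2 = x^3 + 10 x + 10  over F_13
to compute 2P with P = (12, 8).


Doubling: s = (3 x1^2 + a) / (2 y1)
s = (3*12^2 + 10) / (2*8) mod 13 = 0
x3 = s^2 - 2 x1 mod 13 = 0^2 - 2*12 = 2
y3 = s (x1 - x3) - y1 mod 13 = 0 * (12 - 2) - 8 = 5

2P = (2, 5)


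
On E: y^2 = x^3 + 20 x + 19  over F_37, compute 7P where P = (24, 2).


k = 7 = 111_2 (binary, LSB first: 111)
Double-and-add from P = (24, 2):
  bit 0 = 1: acc = O + (24, 2) = (24, 2)
  bit 1 = 1: acc = (24, 2) + (1, 22) = (8, 5)
  bit 2 = 1: acc = (8, 5) + (2, 17) = (31, 4)

7P = (31, 4)


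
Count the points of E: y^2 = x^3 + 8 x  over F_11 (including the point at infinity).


For each x in F_11, count y with y^2 = x^3 + 8 x + 0 mod 11:
  x = 0: RHS = 0, y in [0]  -> 1 point(s)
  x = 1: RHS = 9, y in [3, 8]  -> 2 point(s)
  x = 5: RHS = 0, y in [0]  -> 1 point(s)
  x = 6: RHS = 0, y in [0]  -> 1 point(s)
  x = 7: RHS = 3, y in [5, 6]  -> 2 point(s)
  x = 8: RHS = 4, y in [2, 9]  -> 2 point(s)
  x = 9: RHS = 9, y in [3, 8]  -> 2 point(s)
Affine points: 11. Add the point at infinity: total = 12.

#E(F_11) = 12


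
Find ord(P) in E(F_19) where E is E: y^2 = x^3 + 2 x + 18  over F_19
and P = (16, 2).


Compute successive multiples of P until we hit O:
  1P = (16, 2)
  2P = (17, 5)
  3P = (14, 4)
  4P = (9, 10)
  5P = (5, 18)
  6P = (2, 7)
  7P = (2, 12)
  8P = (5, 1)
  ... (continuing to 13P)
  13P = O

ord(P) = 13


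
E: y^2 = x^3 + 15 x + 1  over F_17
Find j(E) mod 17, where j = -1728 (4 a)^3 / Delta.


Delta = -16(4 a^3 + 27 b^2) mod 17 = 12
-1728 * (4 a)^3 = -1728 * (4*15)^3 mod 17 = 5
j = 5 * 12^(-1) mod 17 = 16

j = 16 (mod 17)


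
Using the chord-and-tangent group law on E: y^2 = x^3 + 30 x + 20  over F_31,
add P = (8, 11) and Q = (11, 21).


P != Q, so use the chord formula.
s = (y2 - y1) / (x2 - x1) = (10) / (3) mod 31 = 24
x3 = s^2 - x1 - x2 mod 31 = 24^2 - 8 - 11 = 30
y3 = s (x1 - x3) - y1 mod 31 = 24 * (8 - 30) - 11 = 19

P + Q = (30, 19)


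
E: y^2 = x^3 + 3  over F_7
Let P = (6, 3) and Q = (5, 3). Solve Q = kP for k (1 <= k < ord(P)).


Enumerate multiples of P until we hit Q = (5, 3):
  1P = (6, 3)
  2P = (4, 5)
  3P = (5, 3)
Match found at i = 3.

k = 3


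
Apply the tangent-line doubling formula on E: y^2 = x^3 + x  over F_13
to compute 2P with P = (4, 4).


Doubling: s = (3 x1^2 + a) / (2 y1)
s = (3*4^2 + 1) / (2*4) mod 13 = 11
x3 = s^2 - 2 x1 mod 13 = 11^2 - 2*4 = 9
y3 = s (x1 - x3) - y1 mod 13 = 11 * (4 - 9) - 4 = 6

2P = (9, 6)


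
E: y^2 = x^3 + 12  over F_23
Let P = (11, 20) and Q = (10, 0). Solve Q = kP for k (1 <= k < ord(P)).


Enumerate multiples of P until we hit Q = (10, 0):
  1P = (11, 20)
  2P = (10, 0)
Match found at i = 2.

k = 2


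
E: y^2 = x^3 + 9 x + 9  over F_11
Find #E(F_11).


For each x in F_11, count y with y^2 = x^3 + 9 x + 9 mod 11:
  x = 0: RHS = 9, y in [3, 8]  -> 2 point(s)
  x = 5: RHS = 3, y in [5, 6]  -> 2 point(s)
  x = 6: RHS = 4, y in [2, 9]  -> 2 point(s)
  x = 9: RHS = 5, y in [4, 7]  -> 2 point(s)
Affine points: 8. Add the point at infinity: total = 9.

#E(F_11) = 9


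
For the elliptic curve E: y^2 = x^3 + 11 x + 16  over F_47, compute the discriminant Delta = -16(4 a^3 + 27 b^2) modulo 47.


4 a^3 + 27 b^2 = 4*11^3 + 27*16^2 = 5324 + 6912 = 12236
Delta = -16 * (12236) = -195776
Delta mod 47 = 26

Delta = 26 (mod 47)


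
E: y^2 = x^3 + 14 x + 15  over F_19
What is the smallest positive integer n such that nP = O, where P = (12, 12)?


Compute successive multiples of P until we hit O:
  1P = (12, 12)
  2P = (18, 0)
  3P = (12, 7)
  4P = O

ord(P) = 4


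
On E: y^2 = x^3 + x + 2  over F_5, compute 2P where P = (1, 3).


k = 2 = 10_2 (binary, LSB first: 01)
Double-and-add from P = (1, 3):
  bit 0 = 0: acc unchanged = O
  bit 1 = 1: acc = O + (4, 0) = (4, 0)

2P = (4, 0)


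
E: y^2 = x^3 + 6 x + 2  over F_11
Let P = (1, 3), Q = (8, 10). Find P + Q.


P != Q, so use the chord formula.
s = (y2 - y1) / (x2 - x1) = (7) / (7) mod 11 = 1
x3 = s^2 - x1 - x2 mod 11 = 1^2 - 1 - 8 = 3
y3 = s (x1 - x3) - y1 mod 11 = 1 * (1 - 3) - 3 = 6

P + Q = (3, 6)


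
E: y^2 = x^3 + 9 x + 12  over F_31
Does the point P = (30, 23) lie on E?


Check whether y^2 = x^3 + 9 x + 12 (mod 31) for (x, y) = (30, 23).
LHS: y^2 = 23^2 mod 31 = 2
RHS: x^3 + 9 x + 12 = 30^3 + 9*30 + 12 mod 31 = 2
LHS = RHS

Yes, on the curve


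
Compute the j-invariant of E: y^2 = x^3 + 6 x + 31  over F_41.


Delta = -16(4 a^3 + 27 b^2) mod 41 = 7
-1728 * (4 a)^3 = -1728 * (4*6)^3 mod 41 = 40
j = 40 * 7^(-1) mod 41 = 35

j = 35 (mod 41)


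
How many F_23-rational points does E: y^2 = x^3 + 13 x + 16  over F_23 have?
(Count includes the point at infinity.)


For each x in F_23, count y with y^2 = x^3 + 13 x + 16 mod 23:
  x = 0: RHS = 16, y in [4, 19]  -> 2 point(s)
  x = 2: RHS = 4, y in [2, 21]  -> 2 point(s)
  x = 3: RHS = 13, y in [6, 17]  -> 2 point(s)
  x = 7: RHS = 13, y in [6, 17]  -> 2 point(s)
  x = 11: RHS = 18, y in [8, 15]  -> 2 point(s)
  x = 13: RHS = 13, y in [6, 17]  -> 2 point(s)
  x = 22: RHS = 2, y in [5, 18]  -> 2 point(s)
Affine points: 14. Add the point at infinity: total = 15.

#E(F_23) = 15


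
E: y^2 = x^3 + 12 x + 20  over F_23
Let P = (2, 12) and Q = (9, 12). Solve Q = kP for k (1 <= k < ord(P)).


Enumerate multiples of P until we hit Q = (9, 12):
  1P = (2, 12)
  2P = (20, 16)
  3P = (9, 12)
Match found at i = 3.

k = 3


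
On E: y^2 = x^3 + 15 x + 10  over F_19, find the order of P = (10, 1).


Compute successive multiples of P until we hit O:
  1P = (10, 1)
  2P = (15, 0)
  3P = (10, 18)
  4P = O

ord(P) = 4


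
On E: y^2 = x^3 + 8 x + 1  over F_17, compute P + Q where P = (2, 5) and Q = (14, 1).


P != Q, so use the chord formula.
s = (y2 - y1) / (x2 - x1) = (13) / (12) mod 17 = 11
x3 = s^2 - x1 - x2 mod 17 = 11^2 - 2 - 14 = 3
y3 = s (x1 - x3) - y1 mod 17 = 11 * (2 - 3) - 5 = 1

P + Q = (3, 1)


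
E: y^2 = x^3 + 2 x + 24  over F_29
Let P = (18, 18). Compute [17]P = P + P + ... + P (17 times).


k = 17 = 10001_2 (binary, LSB first: 10001)
Double-and-add from P = (18, 18):
  bit 0 = 1: acc = O + (18, 18) = (18, 18)
  bit 1 = 0: acc unchanged = (18, 18)
  bit 2 = 0: acc unchanged = (18, 18)
  bit 3 = 0: acc unchanged = (18, 18)
  bit 4 = 1: acc = (18, 18) + (26, 22) = (7, 2)

17P = (7, 2)


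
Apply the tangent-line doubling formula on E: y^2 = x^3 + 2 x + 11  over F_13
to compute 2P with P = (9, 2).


Doubling: s = (3 x1^2 + a) / (2 y1)
s = (3*9^2 + 2) / (2*2) mod 13 = 6
x3 = s^2 - 2 x1 mod 13 = 6^2 - 2*9 = 5
y3 = s (x1 - x3) - y1 mod 13 = 6 * (9 - 5) - 2 = 9

2P = (5, 9)


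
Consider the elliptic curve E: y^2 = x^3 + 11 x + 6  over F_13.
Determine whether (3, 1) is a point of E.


Check whether y^2 = x^3 + 11 x + 6 (mod 13) for (x, y) = (3, 1).
LHS: y^2 = 1^2 mod 13 = 1
RHS: x^3 + 11 x + 6 = 3^3 + 11*3 + 6 mod 13 = 1
LHS = RHS

Yes, on the curve


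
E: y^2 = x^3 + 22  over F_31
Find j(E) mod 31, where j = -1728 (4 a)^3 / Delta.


Delta = -16(4 a^3 + 27 b^2) mod 31 = 7
-1728 * (4 a)^3 = -1728 * (4*0)^3 mod 31 = 0
j = 0 * 7^(-1) mod 31 = 0

j = 0 (mod 31)


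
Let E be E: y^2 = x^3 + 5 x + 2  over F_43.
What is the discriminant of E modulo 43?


4 a^3 + 27 b^2 = 4*5^3 + 27*2^2 = 500 + 108 = 608
Delta = -16 * (608) = -9728
Delta mod 43 = 33

Delta = 33 (mod 43)


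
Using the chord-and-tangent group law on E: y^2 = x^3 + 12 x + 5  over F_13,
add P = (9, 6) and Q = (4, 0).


P != Q, so use the chord formula.
s = (y2 - y1) / (x2 - x1) = (7) / (8) mod 13 = 9
x3 = s^2 - x1 - x2 mod 13 = 9^2 - 9 - 4 = 3
y3 = s (x1 - x3) - y1 mod 13 = 9 * (9 - 3) - 6 = 9

P + Q = (3, 9)


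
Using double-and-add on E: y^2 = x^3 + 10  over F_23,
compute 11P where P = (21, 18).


k = 11 = 1011_2 (binary, LSB first: 1101)
Double-and-add from P = (21, 18):
  bit 0 = 1: acc = O + (21, 18) = (21, 18)
  bit 1 = 1: acc = (21, 18) + (22, 20) = (7, 10)
  bit 2 = 0: acc unchanged = (7, 10)
  bit 3 = 1: acc = (7, 10) + (8, 4) = (21, 5)

11P = (21, 5)


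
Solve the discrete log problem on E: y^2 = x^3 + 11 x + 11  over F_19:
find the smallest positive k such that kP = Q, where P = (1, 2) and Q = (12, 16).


Enumerate multiples of P until we hit Q = (12, 16):
  1P = (1, 2)
  2P = (15, 6)
  3P = (12, 3)
  4P = (17, 0)
  5P = (12, 16)
Match found at i = 5.

k = 5


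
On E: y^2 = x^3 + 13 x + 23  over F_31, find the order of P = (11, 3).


Compute successive multiples of P until we hit O:
  1P = (11, 3)
  2P = (6, 21)
  3P = (22, 18)
  4P = (16, 24)
  5P = (8, 22)
  6P = (28, 22)
  7P = (25, 16)
  8P = (15, 11)
  ... (continuing to 34P)
  34P = O

ord(P) = 34


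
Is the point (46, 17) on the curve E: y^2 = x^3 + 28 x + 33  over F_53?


Check whether y^2 = x^3 + 28 x + 33 (mod 53) for (x, y) = (46, 17).
LHS: y^2 = 17^2 mod 53 = 24
RHS: x^3 + 28 x + 33 = 46^3 + 28*46 + 33 mod 53 = 24
LHS = RHS

Yes, on the curve


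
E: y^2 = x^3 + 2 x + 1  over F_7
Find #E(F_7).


For each x in F_7, count y with y^2 = x^3 + 2 x + 1 mod 7:
  x = 0: RHS = 1, y in [1, 6]  -> 2 point(s)
  x = 1: RHS = 4, y in [2, 5]  -> 2 point(s)
Affine points: 4. Add the point at infinity: total = 5.

#E(F_7) = 5


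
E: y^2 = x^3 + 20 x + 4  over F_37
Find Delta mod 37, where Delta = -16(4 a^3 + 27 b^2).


4 a^3 + 27 b^2 = 4*20^3 + 27*4^2 = 32000 + 432 = 32432
Delta = -16 * (32432) = -518912
Delta mod 37 = 13

Delta = 13 (mod 37)


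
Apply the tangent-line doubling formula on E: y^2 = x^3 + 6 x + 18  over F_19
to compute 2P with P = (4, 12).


Doubling: s = (3 x1^2 + a) / (2 y1)
s = (3*4^2 + 6) / (2*12) mod 19 = 7
x3 = s^2 - 2 x1 mod 19 = 7^2 - 2*4 = 3
y3 = s (x1 - x3) - y1 mod 19 = 7 * (4 - 3) - 12 = 14

2P = (3, 14)


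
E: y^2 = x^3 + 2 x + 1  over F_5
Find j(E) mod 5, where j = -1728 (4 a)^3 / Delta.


Delta = -16(4 a^3 + 27 b^2) mod 5 = 1
-1728 * (4 a)^3 = -1728 * (4*2)^3 mod 5 = 4
j = 4 * 1^(-1) mod 5 = 4

j = 4 (mod 5)


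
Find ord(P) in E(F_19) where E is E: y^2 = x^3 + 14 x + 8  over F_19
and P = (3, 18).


Compute successive multiples of P until we hit O:
  1P = (3, 18)
  2P = (1, 17)
  3P = (1, 2)
  4P = (3, 1)
  5P = O

ord(P) = 5


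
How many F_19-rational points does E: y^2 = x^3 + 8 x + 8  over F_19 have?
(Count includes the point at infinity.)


For each x in F_19, count y with y^2 = x^3 + 8 x + 8 mod 19:
  x = 1: RHS = 17, y in [6, 13]  -> 2 point(s)
  x = 4: RHS = 9, y in [3, 16]  -> 2 point(s)
  x = 6: RHS = 6, y in [5, 14]  -> 2 point(s)
  x = 9: RHS = 11, y in [7, 12]  -> 2 point(s)
  x = 10: RHS = 5, y in [9, 10]  -> 2 point(s)
  x = 15: RHS = 7, y in [8, 11]  -> 2 point(s)
Affine points: 12. Add the point at infinity: total = 13.

#E(F_19) = 13


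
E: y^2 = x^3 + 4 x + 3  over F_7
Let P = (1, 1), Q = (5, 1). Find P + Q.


P != Q, so use the chord formula.
s = (y2 - y1) / (x2 - x1) = (0) / (4) mod 7 = 0
x3 = s^2 - x1 - x2 mod 7 = 0^2 - 1 - 5 = 1
y3 = s (x1 - x3) - y1 mod 7 = 0 * (1 - 1) - 1 = 6

P + Q = (1, 6)


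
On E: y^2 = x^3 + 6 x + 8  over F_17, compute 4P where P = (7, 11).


k = 4 = 100_2 (binary, LSB first: 001)
Double-and-add from P = (7, 11):
  bit 0 = 0: acc unchanged = O
  bit 1 = 0: acc unchanged = O
  bit 2 = 1: acc = O + (9, 3) = (9, 3)

4P = (9, 3)


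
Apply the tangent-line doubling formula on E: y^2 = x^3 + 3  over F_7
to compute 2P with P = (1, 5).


Doubling: s = (3 x1^2 + a) / (2 y1)
s = (3*1^2 + 0) / (2*5) mod 7 = 1
x3 = s^2 - 2 x1 mod 7 = 1^2 - 2*1 = 6
y3 = s (x1 - x3) - y1 mod 7 = 1 * (1 - 6) - 5 = 4

2P = (6, 4)


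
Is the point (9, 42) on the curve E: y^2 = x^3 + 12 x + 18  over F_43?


Check whether y^2 = x^3 + 12 x + 18 (mod 43) for (x, y) = (9, 42).
LHS: y^2 = 42^2 mod 43 = 1
RHS: x^3 + 12 x + 18 = 9^3 + 12*9 + 18 mod 43 = 38
LHS != RHS

No, not on the curve


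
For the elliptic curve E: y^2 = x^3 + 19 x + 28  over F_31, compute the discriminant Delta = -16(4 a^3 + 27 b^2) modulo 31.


4 a^3 + 27 b^2 = 4*19^3 + 27*28^2 = 27436 + 21168 = 48604
Delta = -16 * (48604) = -777664
Delta mod 31 = 2

Delta = 2 (mod 31)


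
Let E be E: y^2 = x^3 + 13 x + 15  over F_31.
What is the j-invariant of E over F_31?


Delta = -16(4 a^3 + 27 b^2) mod 31 = 24
-1728 * (4 a)^3 = -1728 * (4*13)^3 mod 31 = 29
j = 29 * 24^(-1) mod 31 = 18

j = 18 (mod 31)


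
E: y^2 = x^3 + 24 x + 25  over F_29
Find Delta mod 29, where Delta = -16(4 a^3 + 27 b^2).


4 a^3 + 27 b^2 = 4*24^3 + 27*25^2 = 55296 + 16875 = 72171
Delta = -16 * (72171) = -1154736
Delta mod 29 = 15

Delta = 15 (mod 29)


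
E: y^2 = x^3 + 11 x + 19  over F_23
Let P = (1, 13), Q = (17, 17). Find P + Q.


P != Q, so use the chord formula.
s = (y2 - y1) / (x2 - x1) = (4) / (16) mod 23 = 6
x3 = s^2 - x1 - x2 mod 23 = 6^2 - 1 - 17 = 18
y3 = s (x1 - x3) - y1 mod 23 = 6 * (1 - 18) - 13 = 0

P + Q = (18, 0)


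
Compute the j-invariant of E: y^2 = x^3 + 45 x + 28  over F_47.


Delta = -16(4 a^3 + 27 b^2) mod 47 = 36
-1728 * (4 a)^3 = -1728 * (4*45)^3 mod 47 = 8
j = 8 * 36^(-1) mod 47 = 42

j = 42 (mod 47)


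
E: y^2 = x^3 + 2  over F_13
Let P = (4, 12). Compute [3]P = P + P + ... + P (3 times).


k = 3 = 11_2 (binary, LSB first: 11)
Double-and-add from P = (4, 12):
  bit 0 = 1: acc = O + (4, 12) = (4, 12)
  bit 1 = 1: acc = (4, 12) + (9, 4) = (1, 4)

3P = (1, 4)


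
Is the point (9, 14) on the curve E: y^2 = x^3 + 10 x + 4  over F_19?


Check whether y^2 = x^3 + 10 x + 4 (mod 19) for (x, y) = (9, 14).
LHS: y^2 = 14^2 mod 19 = 6
RHS: x^3 + 10 x + 4 = 9^3 + 10*9 + 4 mod 19 = 6
LHS = RHS

Yes, on the curve


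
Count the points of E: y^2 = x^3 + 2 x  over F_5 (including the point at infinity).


For each x in F_5, count y with y^2 = x^3 + 2 x + 0 mod 5:
  x = 0: RHS = 0, y in [0]  -> 1 point(s)
Affine points: 1. Add the point at infinity: total = 2.

#E(F_5) = 2


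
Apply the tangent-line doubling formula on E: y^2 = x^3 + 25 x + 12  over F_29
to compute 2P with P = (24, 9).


Doubling: s = (3 x1^2 + a) / (2 y1)
s = (3*24^2 + 25) / (2*9) mod 29 = 12
x3 = s^2 - 2 x1 mod 29 = 12^2 - 2*24 = 9
y3 = s (x1 - x3) - y1 mod 29 = 12 * (24 - 9) - 9 = 26

2P = (9, 26)


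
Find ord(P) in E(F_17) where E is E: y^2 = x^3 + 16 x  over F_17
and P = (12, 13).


Compute successive multiples of P until we hit O:
  1P = (12, 13)
  2P = (1, 0)
  3P = (12, 4)
  4P = O

ord(P) = 4


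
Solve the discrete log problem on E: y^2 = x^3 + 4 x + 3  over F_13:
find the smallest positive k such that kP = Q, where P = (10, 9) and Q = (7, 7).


Enumerate multiples of P until we hit Q = (7, 7):
  1P = (10, 9)
  2P = (7, 7)
Match found at i = 2.

k = 2


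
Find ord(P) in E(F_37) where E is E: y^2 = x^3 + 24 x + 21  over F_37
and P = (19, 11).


Compute successive multiples of P until we hit O:
  1P = (19, 11)
  2P = (2, 22)
  3P = (4, 25)
  4P = (30, 19)
  5P = (24, 19)
  6P = (1, 3)
  7P = (14, 20)
  8P = (25, 22)
  ... (continuing to 43P)
  43P = O

ord(P) = 43


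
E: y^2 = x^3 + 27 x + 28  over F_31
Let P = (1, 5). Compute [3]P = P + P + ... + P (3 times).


k = 3 = 11_2 (binary, LSB first: 11)
Double-and-add from P = (1, 5):
  bit 0 = 1: acc = O + (1, 5) = (1, 5)
  bit 1 = 1: acc = (1, 5) + (7, 8) = (0, 11)

3P = (0, 11)


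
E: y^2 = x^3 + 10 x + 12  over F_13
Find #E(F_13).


For each x in F_13, count y with y^2 = x^3 + 10 x + 12 mod 13:
  x = 0: RHS = 12, y in [5, 8]  -> 2 point(s)
  x = 1: RHS = 10, y in [6, 7]  -> 2 point(s)
  x = 2: RHS = 1, y in [1, 12]  -> 2 point(s)
  x = 3: RHS = 4, y in [2, 11]  -> 2 point(s)
  x = 4: RHS = 12, y in [5, 8]  -> 2 point(s)
  x = 7: RHS = 9, y in [3, 10]  -> 2 point(s)
  x = 9: RHS = 12, y in [5, 8]  -> 2 point(s)
  x = 11: RHS = 10, y in [6, 7]  -> 2 point(s)
  x = 12: RHS = 1, y in [1, 12]  -> 2 point(s)
Affine points: 18. Add the point at infinity: total = 19.

#E(F_13) = 19


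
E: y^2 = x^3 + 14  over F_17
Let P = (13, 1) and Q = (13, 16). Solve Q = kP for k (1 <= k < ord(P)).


Enumerate multiples of P until we hit Q = (13, 16):
  1P = (13, 1)
  2P = (6, 14)
  3P = (7, 0)
  4P = (6, 3)
  5P = (13, 16)
Match found at i = 5.

k = 5


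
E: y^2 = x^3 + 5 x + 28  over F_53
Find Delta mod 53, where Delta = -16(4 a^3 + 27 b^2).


4 a^3 + 27 b^2 = 4*5^3 + 27*28^2 = 500 + 21168 = 21668
Delta = -16 * (21668) = -346688
Delta mod 53 = 38

Delta = 38 (mod 53)


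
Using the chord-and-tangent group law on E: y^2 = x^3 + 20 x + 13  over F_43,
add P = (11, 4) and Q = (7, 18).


P != Q, so use the chord formula.
s = (y2 - y1) / (x2 - x1) = (14) / (39) mod 43 = 18
x3 = s^2 - x1 - x2 mod 43 = 18^2 - 11 - 7 = 5
y3 = s (x1 - x3) - y1 mod 43 = 18 * (11 - 5) - 4 = 18

P + Q = (5, 18)


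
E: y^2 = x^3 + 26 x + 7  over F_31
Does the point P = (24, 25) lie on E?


Check whether y^2 = x^3 + 26 x + 7 (mod 31) for (x, y) = (24, 25).
LHS: y^2 = 25^2 mod 31 = 5
RHS: x^3 + 26 x + 7 = 24^3 + 26*24 + 7 mod 31 = 9
LHS != RHS

No, not on the curve


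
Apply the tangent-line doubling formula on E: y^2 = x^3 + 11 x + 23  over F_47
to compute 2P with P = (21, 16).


Doubling: s = (3 x1^2 + a) / (2 y1)
s = (3*21^2 + 11) / (2*16) mod 47 = 27
x3 = s^2 - 2 x1 mod 47 = 27^2 - 2*21 = 29
y3 = s (x1 - x3) - y1 mod 47 = 27 * (21 - 29) - 16 = 3

2P = (29, 3)


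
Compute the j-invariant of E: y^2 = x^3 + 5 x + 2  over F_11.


Delta = -16(4 a^3 + 27 b^2) mod 11 = 7
-1728 * (4 a)^3 = -1728 * (4*5)^3 mod 11 = 8
j = 8 * 7^(-1) mod 11 = 9

j = 9 (mod 11)


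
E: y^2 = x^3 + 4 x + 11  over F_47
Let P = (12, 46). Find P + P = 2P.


Doubling: s = (3 x1^2 + a) / (2 y1)
s = (3*12^2 + 4) / (2*46) mod 47 = 17
x3 = s^2 - 2 x1 mod 47 = 17^2 - 2*12 = 30
y3 = s (x1 - x3) - y1 mod 47 = 17 * (12 - 30) - 46 = 24

2P = (30, 24)


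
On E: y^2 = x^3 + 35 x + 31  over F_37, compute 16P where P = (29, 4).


k = 16 = 10000_2 (binary, LSB first: 00001)
Double-and-add from P = (29, 4):
  bit 0 = 0: acc unchanged = O
  bit 1 = 0: acc unchanged = O
  bit 2 = 0: acc unchanged = O
  bit 3 = 0: acc unchanged = O
  bit 4 = 1: acc = O + (10, 7) = (10, 7)

16P = (10, 7)


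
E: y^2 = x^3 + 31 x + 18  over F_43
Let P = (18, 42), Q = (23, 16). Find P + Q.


P != Q, so use the chord formula.
s = (y2 - y1) / (x2 - x1) = (17) / (5) mod 43 = 12
x3 = s^2 - x1 - x2 mod 43 = 12^2 - 18 - 23 = 17
y3 = s (x1 - x3) - y1 mod 43 = 12 * (18 - 17) - 42 = 13

P + Q = (17, 13)


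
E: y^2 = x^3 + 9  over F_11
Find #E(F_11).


For each x in F_11, count y with y^2 = x^3 + 0 x + 9 mod 11:
  x = 0: RHS = 9, y in [3, 8]  -> 2 point(s)
  x = 3: RHS = 3, y in [5, 6]  -> 2 point(s)
  x = 6: RHS = 5, y in [4, 7]  -> 2 point(s)
  x = 7: RHS = 0, y in [0]  -> 1 point(s)
  x = 8: RHS = 4, y in [2, 9]  -> 2 point(s)
  x = 9: RHS = 1, y in [1, 10]  -> 2 point(s)
Affine points: 11. Add the point at infinity: total = 12.

#E(F_11) = 12


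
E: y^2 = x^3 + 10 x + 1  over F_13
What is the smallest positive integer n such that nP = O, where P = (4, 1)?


Compute successive multiples of P until we hit O:
  1P = (4, 1)
  2P = (1, 8)
  3P = (12, 9)
  4P = (11, 5)
  5P = (10, 3)
  6P = (2, 4)
  7P = (6, 2)
  8P = (0, 1)
  ... (continuing to 19P)
  19P = O

ord(P) = 19


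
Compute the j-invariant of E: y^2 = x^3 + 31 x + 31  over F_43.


Delta = -16(4 a^3 + 27 b^2) mod 43 = 9
-1728 * (4 a)^3 = -1728 * (4*31)^3 mod 43 = 11
j = 11 * 9^(-1) mod 43 = 6

j = 6 (mod 43)


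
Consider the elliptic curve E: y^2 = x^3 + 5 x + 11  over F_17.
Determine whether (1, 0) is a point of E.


Check whether y^2 = x^3 + 5 x + 11 (mod 17) for (x, y) = (1, 0).
LHS: y^2 = 0^2 mod 17 = 0
RHS: x^3 + 5 x + 11 = 1^3 + 5*1 + 11 mod 17 = 0
LHS = RHS

Yes, on the curve


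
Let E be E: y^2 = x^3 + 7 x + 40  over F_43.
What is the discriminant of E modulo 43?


4 a^3 + 27 b^2 = 4*7^3 + 27*40^2 = 1372 + 43200 = 44572
Delta = -16 * (44572) = -713152
Delta mod 43 = 3

Delta = 3 (mod 43)


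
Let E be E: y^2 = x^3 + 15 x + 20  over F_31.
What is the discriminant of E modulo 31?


4 a^3 + 27 b^2 = 4*15^3 + 27*20^2 = 13500 + 10800 = 24300
Delta = -16 * (24300) = -388800
Delta mod 31 = 2

Delta = 2 (mod 31)


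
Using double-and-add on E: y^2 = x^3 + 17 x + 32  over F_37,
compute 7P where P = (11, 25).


k = 7 = 111_2 (binary, LSB first: 111)
Double-and-add from P = (11, 25):
  bit 0 = 1: acc = O + (11, 25) = (11, 25)
  bit 1 = 1: acc = (11, 25) + (18, 18) = (9, 10)
  bit 2 = 1: acc = (9, 10) + (27, 3) = (12, 22)

7P = (12, 22)


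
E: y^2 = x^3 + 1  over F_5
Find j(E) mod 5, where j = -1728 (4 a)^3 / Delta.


Delta = -16(4 a^3 + 27 b^2) mod 5 = 3
-1728 * (4 a)^3 = -1728 * (4*0)^3 mod 5 = 0
j = 0 * 3^(-1) mod 5 = 0

j = 0 (mod 5)


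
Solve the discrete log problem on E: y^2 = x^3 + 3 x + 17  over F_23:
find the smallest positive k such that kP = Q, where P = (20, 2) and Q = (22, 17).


Enumerate multiples of P until we hit Q = (22, 17):
  1P = (20, 2)
  2P = (22, 6)
  3P = (8, 22)
  4P = (8, 1)
  5P = (22, 17)
Match found at i = 5.

k = 5


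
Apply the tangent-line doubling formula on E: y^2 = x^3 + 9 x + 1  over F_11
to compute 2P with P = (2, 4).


Doubling: s = (3 x1^2 + a) / (2 y1)
s = (3*2^2 + 9) / (2*4) mod 11 = 4
x3 = s^2 - 2 x1 mod 11 = 4^2 - 2*2 = 1
y3 = s (x1 - x3) - y1 mod 11 = 4 * (2 - 1) - 4 = 0

2P = (1, 0)


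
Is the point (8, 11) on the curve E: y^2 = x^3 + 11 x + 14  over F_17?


Check whether y^2 = x^3 + 11 x + 14 (mod 17) for (x, y) = (8, 11).
LHS: y^2 = 11^2 mod 17 = 2
RHS: x^3 + 11 x + 14 = 8^3 + 11*8 + 14 mod 17 = 2
LHS = RHS

Yes, on the curve


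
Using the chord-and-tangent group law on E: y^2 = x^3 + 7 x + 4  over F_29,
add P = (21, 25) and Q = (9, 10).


P != Q, so use the chord formula.
s = (y2 - y1) / (x2 - x1) = (14) / (17) mod 29 = 23
x3 = s^2 - x1 - x2 mod 29 = 23^2 - 21 - 9 = 6
y3 = s (x1 - x3) - y1 mod 29 = 23 * (21 - 6) - 25 = 1

P + Q = (6, 1)


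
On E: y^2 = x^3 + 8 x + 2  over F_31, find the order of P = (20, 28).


Compute successive multiples of P until we hit O:
  1P = (20, 28)
  2P = (16, 14)
  3P = (15, 5)
  4P = (6, 24)
  5P = (19, 21)
  6P = (10, 11)
  7P = (29, 28)
  8P = (13, 3)
  ... (continuing to 31P)
  31P = O

ord(P) = 31


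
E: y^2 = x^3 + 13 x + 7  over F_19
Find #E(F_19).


For each x in F_19, count y with y^2 = x^3 + 13 x + 7 mod 19:
  x = 0: RHS = 7, y in [8, 11]  -> 2 point(s)
  x = 3: RHS = 16, y in [4, 15]  -> 2 point(s)
  x = 4: RHS = 9, y in [3, 16]  -> 2 point(s)
  x = 5: RHS = 7, y in [8, 11]  -> 2 point(s)
  x = 6: RHS = 16, y in [4, 15]  -> 2 point(s)
  x = 7: RHS = 4, y in [2, 17]  -> 2 point(s)
  x = 9: RHS = 17, y in [6, 13]  -> 2 point(s)
  x = 10: RHS = 16, y in [4, 15]  -> 2 point(s)
  x = 13: RHS = 17, y in [6, 13]  -> 2 point(s)
  x = 14: RHS = 7, y in [8, 11]  -> 2 point(s)
  x = 15: RHS = 5, y in [9, 10]  -> 2 point(s)
  x = 16: RHS = 17, y in [6, 13]  -> 2 point(s)
  x = 17: RHS = 11, y in [7, 12]  -> 2 point(s)
Affine points: 26. Add the point at infinity: total = 27.

#E(F_19) = 27


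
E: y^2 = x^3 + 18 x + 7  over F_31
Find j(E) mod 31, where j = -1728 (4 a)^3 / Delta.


Delta = -16(4 a^3 + 27 b^2) mod 31 = 28
-1728 * (4 a)^3 = -1728 * (4*18)^3 mod 31 = 2
j = 2 * 28^(-1) mod 31 = 20

j = 20 (mod 31)


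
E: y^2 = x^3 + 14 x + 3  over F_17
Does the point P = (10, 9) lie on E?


Check whether y^2 = x^3 + 14 x + 3 (mod 17) for (x, y) = (10, 9).
LHS: y^2 = 9^2 mod 17 = 13
RHS: x^3 + 14 x + 3 = 10^3 + 14*10 + 3 mod 17 = 4
LHS != RHS

No, not on the curve


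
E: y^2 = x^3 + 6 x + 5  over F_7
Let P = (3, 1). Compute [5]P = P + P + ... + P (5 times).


k = 5 = 101_2 (binary, LSB first: 101)
Double-and-add from P = (3, 1):
  bit 0 = 1: acc = O + (3, 1) = (3, 1)
  bit 1 = 0: acc unchanged = (3, 1)
  bit 2 = 1: acc = (3, 1) + (4, 4) = (2, 2)

5P = (2, 2)


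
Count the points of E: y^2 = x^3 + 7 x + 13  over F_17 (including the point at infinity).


For each x in F_17, count y with y^2 = x^3 + 7 x + 13 mod 17:
  x = 0: RHS = 13, y in [8, 9]  -> 2 point(s)
  x = 1: RHS = 4, y in [2, 15]  -> 2 point(s)
  x = 2: RHS = 1, y in [1, 16]  -> 2 point(s)
  x = 6: RHS = 16, y in [4, 13]  -> 2 point(s)
  x = 14: RHS = 16, y in [4, 13]  -> 2 point(s)
  x = 15: RHS = 8, y in [5, 12]  -> 2 point(s)
Affine points: 12. Add the point at infinity: total = 13.

#E(F_17) = 13


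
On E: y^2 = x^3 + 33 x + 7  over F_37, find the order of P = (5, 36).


Compute successive multiples of P until we hit O:
  1P = (5, 36)
  2P = (20, 34)
  3P = (1, 35)
  4P = (1, 2)
  5P = (20, 3)
  6P = (5, 1)
  7P = O

ord(P) = 7


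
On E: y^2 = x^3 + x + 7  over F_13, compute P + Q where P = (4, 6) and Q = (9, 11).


P != Q, so use the chord formula.
s = (y2 - y1) / (x2 - x1) = (5) / (5) mod 13 = 1
x3 = s^2 - x1 - x2 mod 13 = 1^2 - 4 - 9 = 1
y3 = s (x1 - x3) - y1 mod 13 = 1 * (4 - 1) - 6 = 10

P + Q = (1, 10)


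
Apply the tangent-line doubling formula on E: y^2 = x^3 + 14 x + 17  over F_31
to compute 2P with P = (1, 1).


Doubling: s = (3 x1^2 + a) / (2 y1)
s = (3*1^2 + 14) / (2*1) mod 31 = 24
x3 = s^2 - 2 x1 mod 31 = 24^2 - 2*1 = 16
y3 = s (x1 - x3) - y1 mod 31 = 24 * (1 - 16) - 1 = 11

2P = (16, 11)


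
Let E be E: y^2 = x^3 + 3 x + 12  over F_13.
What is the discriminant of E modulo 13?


4 a^3 + 27 b^2 = 4*3^3 + 27*12^2 = 108 + 3888 = 3996
Delta = -16 * (3996) = -63936
Delta mod 13 = 11

Delta = 11 (mod 13)


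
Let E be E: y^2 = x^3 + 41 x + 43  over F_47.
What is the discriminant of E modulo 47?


4 a^3 + 27 b^2 = 4*41^3 + 27*43^2 = 275684 + 49923 = 325607
Delta = -16 * (325607) = -5209712
Delta mod 47 = 3

Delta = 3 (mod 47)


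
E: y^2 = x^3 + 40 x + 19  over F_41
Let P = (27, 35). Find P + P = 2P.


Doubling: s = (3 x1^2 + a) / (2 y1)
s = (3*27^2 + 40) / (2*35) mod 41 = 16
x3 = s^2 - 2 x1 mod 41 = 16^2 - 2*27 = 38
y3 = s (x1 - x3) - y1 mod 41 = 16 * (27 - 38) - 35 = 35

2P = (38, 35)


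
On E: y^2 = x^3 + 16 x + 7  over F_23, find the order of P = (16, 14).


Compute successive multiples of P until we hit O:
  1P = (16, 14)
  2P = (16, 9)
  3P = O

ord(P) = 3


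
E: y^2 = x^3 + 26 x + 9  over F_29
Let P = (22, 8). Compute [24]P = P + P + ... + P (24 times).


k = 24 = 11000_2 (binary, LSB first: 00011)
Double-and-add from P = (22, 8):
  bit 0 = 0: acc unchanged = O
  bit 1 = 0: acc unchanged = O
  bit 2 = 0: acc unchanged = O
  bit 3 = 1: acc = O + (17, 12) = (17, 12)
  bit 4 = 1: acc = (17, 12) + (15, 2) = (22, 21)

24P = (22, 21)


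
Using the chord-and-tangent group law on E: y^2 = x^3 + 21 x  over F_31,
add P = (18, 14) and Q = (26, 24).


P != Q, so use the chord formula.
s = (y2 - y1) / (x2 - x1) = (10) / (8) mod 31 = 9
x3 = s^2 - x1 - x2 mod 31 = 9^2 - 18 - 26 = 6
y3 = s (x1 - x3) - y1 mod 31 = 9 * (18 - 6) - 14 = 1

P + Q = (6, 1)


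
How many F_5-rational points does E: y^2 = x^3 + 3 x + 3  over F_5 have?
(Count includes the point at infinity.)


For each x in F_5, count y with y^2 = x^3 + 3 x + 3 mod 5:
  x = 3: RHS = 4, y in [2, 3]  -> 2 point(s)
  x = 4: RHS = 4, y in [2, 3]  -> 2 point(s)
Affine points: 4. Add the point at infinity: total = 5.

#E(F_5) = 5


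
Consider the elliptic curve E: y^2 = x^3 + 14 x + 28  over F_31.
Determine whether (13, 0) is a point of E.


Check whether y^2 = x^3 + 14 x + 28 (mod 31) for (x, y) = (13, 0).
LHS: y^2 = 0^2 mod 31 = 0
RHS: x^3 + 14 x + 28 = 13^3 + 14*13 + 28 mod 31 = 20
LHS != RHS

No, not on the curve


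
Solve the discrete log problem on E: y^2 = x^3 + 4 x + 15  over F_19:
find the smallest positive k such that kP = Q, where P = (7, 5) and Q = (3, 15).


Enumerate multiples of P until we hit Q = (3, 15):
  1P = (7, 5)
  2P = (9, 18)
  3P = (12, 10)
  4P = (1, 1)
  5P = (3, 4)
  6P = (15, 12)
  7P = (4, 0)
  8P = (15, 7)
  9P = (3, 15)
Match found at i = 9.

k = 9


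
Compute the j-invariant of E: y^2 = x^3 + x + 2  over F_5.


Delta = -16(4 a^3 + 27 b^2) mod 5 = 3
-1728 * (4 a)^3 = -1728 * (4*1)^3 mod 5 = 3
j = 3 * 3^(-1) mod 5 = 1

j = 1 (mod 5)


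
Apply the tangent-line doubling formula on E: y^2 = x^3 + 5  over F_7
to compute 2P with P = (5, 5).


Doubling: s = (3 x1^2 + a) / (2 y1)
s = (3*5^2 + 0) / (2*5) mod 7 = 4
x3 = s^2 - 2 x1 mod 7 = 4^2 - 2*5 = 6
y3 = s (x1 - x3) - y1 mod 7 = 4 * (5 - 6) - 5 = 5

2P = (6, 5)


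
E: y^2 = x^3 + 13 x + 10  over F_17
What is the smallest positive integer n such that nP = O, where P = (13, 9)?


Compute successive multiples of P until we hit O:
  1P = (13, 9)
  2P = (6, 10)
  3P = (6, 7)
  4P = (13, 8)
  5P = O

ord(P) = 5


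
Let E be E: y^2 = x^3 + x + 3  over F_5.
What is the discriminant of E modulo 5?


4 a^3 + 27 b^2 = 4*1^3 + 27*3^2 = 4 + 243 = 247
Delta = -16 * (247) = -3952
Delta mod 5 = 3

Delta = 3 (mod 5)


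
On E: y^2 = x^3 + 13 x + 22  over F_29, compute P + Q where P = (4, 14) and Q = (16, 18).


P != Q, so use the chord formula.
s = (y2 - y1) / (x2 - x1) = (4) / (12) mod 29 = 10
x3 = s^2 - x1 - x2 mod 29 = 10^2 - 4 - 16 = 22
y3 = s (x1 - x3) - y1 mod 29 = 10 * (4 - 22) - 14 = 9

P + Q = (22, 9)


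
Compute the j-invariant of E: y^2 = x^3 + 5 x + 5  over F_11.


Delta = -16(4 a^3 + 27 b^2) mod 11 = 10
-1728 * (4 a)^3 = -1728 * (4*5)^3 mod 11 = 8
j = 8 * 10^(-1) mod 11 = 3

j = 3 (mod 11)


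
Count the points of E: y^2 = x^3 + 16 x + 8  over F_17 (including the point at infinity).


For each x in F_17, count y with y^2 = x^3 + 16 x + 8 mod 17:
  x = 0: RHS = 8, y in [5, 12]  -> 2 point(s)
  x = 1: RHS = 8, y in [5, 12]  -> 2 point(s)
  x = 3: RHS = 15, y in [7, 10]  -> 2 point(s)
  x = 4: RHS = 0, y in [0]  -> 1 point(s)
  x = 5: RHS = 9, y in [3, 14]  -> 2 point(s)
  x = 7: RHS = 4, y in [2, 15]  -> 2 point(s)
  x = 8: RHS = 2, y in [6, 11]  -> 2 point(s)
  x = 11: RHS = 2, y in [6, 11]  -> 2 point(s)
  x = 13: RHS = 16, y in [4, 13]  -> 2 point(s)
  x = 14: RHS = 1, y in [1, 16]  -> 2 point(s)
  x = 15: RHS = 2, y in [6, 11]  -> 2 point(s)
  x = 16: RHS = 8, y in [5, 12]  -> 2 point(s)
Affine points: 23. Add the point at infinity: total = 24.

#E(F_17) = 24


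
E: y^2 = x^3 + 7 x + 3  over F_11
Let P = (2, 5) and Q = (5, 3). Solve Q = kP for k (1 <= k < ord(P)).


Enumerate multiples of P until we hit Q = (5, 3):
  1P = (2, 5)
  2P = (5, 8)
  3P = (5, 3)
Match found at i = 3.

k = 3


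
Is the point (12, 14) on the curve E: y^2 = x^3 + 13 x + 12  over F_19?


Check whether y^2 = x^3 + 13 x + 12 (mod 19) for (x, y) = (12, 14).
LHS: y^2 = 14^2 mod 19 = 6
RHS: x^3 + 13 x + 12 = 12^3 + 13*12 + 12 mod 19 = 15
LHS != RHS

No, not on the curve


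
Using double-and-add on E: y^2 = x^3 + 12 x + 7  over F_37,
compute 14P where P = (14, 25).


k = 14 = 1110_2 (binary, LSB first: 0111)
Double-and-add from P = (14, 25):
  bit 0 = 0: acc unchanged = O
  bit 1 = 1: acc = O + (5, 9) = (5, 9)
  bit 2 = 1: acc = (5, 9) + (0, 9) = (32, 28)
  bit 3 = 1: acc = (32, 28) + (21, 14) = (11, 29)

14P = (11, 29)


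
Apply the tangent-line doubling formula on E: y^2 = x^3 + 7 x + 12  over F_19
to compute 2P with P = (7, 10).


Doubling: s = (3 x1^2 + a) / (2 y1)
s = (3*7^2 + 7) / (2*10) mod 19 = 2
x3 = s^2 - 2 x1 mod 19 = 2^2 - 2*7 = 9
y3 = s (x1 - x3) - y1 mod 19 = 2 * (7 - 9) - 10 = 5

2P = (9, 5)
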